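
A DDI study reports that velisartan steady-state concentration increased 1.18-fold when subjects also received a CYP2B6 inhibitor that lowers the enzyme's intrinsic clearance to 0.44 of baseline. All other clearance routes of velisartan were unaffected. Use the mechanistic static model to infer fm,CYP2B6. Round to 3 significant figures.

Call the CYP2B6 fraction fm. After the interaction, CL_new/CL_old = fm × 0.44 + (1 − fm).
Steady-state concentration ratio = 1 / (new CL fraction), so new CL fraction = 1 / 1.18 = 0.8475.
fm × 0.44 + 1 − fm = 0.8475  ⇒  fm × (0.44 − 1) = −0.1525  ⇒  fm = 0.272.

0.272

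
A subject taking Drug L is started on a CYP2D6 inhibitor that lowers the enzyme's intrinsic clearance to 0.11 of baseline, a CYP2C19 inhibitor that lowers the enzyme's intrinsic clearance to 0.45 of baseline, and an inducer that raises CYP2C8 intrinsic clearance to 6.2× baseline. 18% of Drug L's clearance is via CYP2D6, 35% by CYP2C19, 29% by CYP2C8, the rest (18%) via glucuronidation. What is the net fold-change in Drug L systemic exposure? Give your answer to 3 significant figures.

0.464

CYP2D6: 0.18 × 0.11 = 0.0198
CYP2C19: 0.35 × 0.45 = 0.1575
CYP2C8: 0.29 × 6.2 = 1.798
Other: 0.18 (unchanged)
Relative clearance = 0.0198 + 0.1575 + 1.798 + 0.18 = 2.1553.
Because systemic exposure varies inversely with clearance, the combined effect is 1 / 2.1553 = 0.464.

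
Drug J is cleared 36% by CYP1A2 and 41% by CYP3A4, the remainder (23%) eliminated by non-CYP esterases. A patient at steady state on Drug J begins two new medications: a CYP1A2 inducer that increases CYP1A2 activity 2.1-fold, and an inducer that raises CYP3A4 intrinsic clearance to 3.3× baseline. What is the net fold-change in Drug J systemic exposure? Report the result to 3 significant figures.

0.428

The CYP1A2 pathway (36% of clearance) is boosted to 2.1× activity: 0.36 × 2.1 = 0.756.
The CYP3A4 pathway (41% of clearance) increases to 3.3× activity: 0.41 × 3.3 = 1.353.
Non-CYP routes (23%) are unchanged.
New clearance relative to baseline: 0.756 + 1.353 + 0.23 = 2.339.
Systemic exposure ∝ 1/CL: fold-change = 1 / 2.339 = 0.428.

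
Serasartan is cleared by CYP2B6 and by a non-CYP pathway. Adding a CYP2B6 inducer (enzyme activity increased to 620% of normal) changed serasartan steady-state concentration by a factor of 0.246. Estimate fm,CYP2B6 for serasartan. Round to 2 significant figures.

CL'/CL = 1 / 0.246 = 4.065
6.2·fm + (1 − fm) = 4.065
fm = (4.065 − 1) / (6.2 − 1) = 0.59

0.59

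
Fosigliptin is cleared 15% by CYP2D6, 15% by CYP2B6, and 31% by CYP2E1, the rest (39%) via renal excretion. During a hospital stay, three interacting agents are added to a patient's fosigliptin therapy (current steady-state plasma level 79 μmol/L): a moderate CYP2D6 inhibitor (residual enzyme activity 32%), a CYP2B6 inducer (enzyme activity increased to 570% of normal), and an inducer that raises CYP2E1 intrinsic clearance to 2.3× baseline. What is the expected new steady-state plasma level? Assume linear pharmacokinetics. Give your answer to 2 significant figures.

39 μmol/L

The CYP2D6 pathway (15% of clearance) falls to 0.32× activity: 0.15 × 0.32 = 0.048.
The CYP2B6 pathway (15% of clearance) increases to 5.7× activity: 0.15 × 5.7 = 0.855.
The CYP2E1 pathway (31% of clearance) is boosted to 2.3× activity: 0.31 × 2.3 = 0.713.
The remaining 39% of clearance is unaffected.
New clearance relative to baseline: 0.048 + 0.855 + 0.713 + 0.39 = 2.006.
New steady-state plasma level = 79 / 2.006 = 39 μmol/L (concentration scales inversely with clearance).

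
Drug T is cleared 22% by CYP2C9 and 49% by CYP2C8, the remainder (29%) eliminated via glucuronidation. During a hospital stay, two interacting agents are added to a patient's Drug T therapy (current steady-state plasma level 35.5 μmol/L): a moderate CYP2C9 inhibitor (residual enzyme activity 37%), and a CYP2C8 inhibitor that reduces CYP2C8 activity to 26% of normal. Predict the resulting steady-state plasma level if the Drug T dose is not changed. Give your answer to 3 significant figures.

71.2 μmol/L

The CYP2C9 pathway (22% of clearance) is reduced to 0.37× activity: 0.22 × 0.37 = 0.0814.
The CYP2C8 pathway (49% of clearance) drops to 0.26× activity: 0.49 × 0.26 = 0.1274.
The remaining 29% of clearance is unaffected.
New clearance relative to baseline: 0.0814 + 0.1274 + 0.29 = 0.4988.
New steady-state plasma level = 35.5 / 0.4988 = 71.2 μmol/L (concentration scales inversely with clearance).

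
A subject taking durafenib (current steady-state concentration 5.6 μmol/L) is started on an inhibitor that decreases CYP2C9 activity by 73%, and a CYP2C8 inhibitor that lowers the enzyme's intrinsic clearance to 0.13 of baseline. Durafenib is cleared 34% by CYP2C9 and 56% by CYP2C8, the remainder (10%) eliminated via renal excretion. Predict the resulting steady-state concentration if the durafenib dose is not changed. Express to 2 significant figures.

The CYP2C9 pathway (34% of clearance) drops to 0.27× activity: 0.34 × 0.27 = 0.0918.
The CYP2C8 pathway (56% of clearance) is reduced to 0.13× activity: 0.56 × 0.13 = 0.0728.
The remaining 10% of clearance is unaffected.
Relative clearance = 0.0918 + 0.0728 + 0.1 = 0.2646.
Steady-state concentration ∝ 1/CL: new value = 5.6 / 0.2646 = 21 μmol/L.

21 μmol/L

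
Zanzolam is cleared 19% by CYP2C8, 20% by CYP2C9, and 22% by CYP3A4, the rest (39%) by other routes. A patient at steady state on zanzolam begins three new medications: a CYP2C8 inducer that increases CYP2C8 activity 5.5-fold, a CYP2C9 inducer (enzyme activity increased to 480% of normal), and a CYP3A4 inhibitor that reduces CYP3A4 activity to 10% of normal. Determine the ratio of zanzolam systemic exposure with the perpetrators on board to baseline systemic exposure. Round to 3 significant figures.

0.414

The CYP2C8 pathway (19% of clearance) rises to 5.5× activity: 0.19 × 5.5 = 1.045.
The CYP2C9 pathway (20% of clearance) rises to 4.8× activity: 0.2 × 4.8 = 0.96.
The CYP3A4 pathway (22% of clearance) drops to 0.1× activity: 0.22 × 0.1 = 0.022.
The remaining 39% of clearance is unaffected.
Relative clearance = 1.045 + 0.96 + 0.022 + 0.39 = 2.417.
Systemic exposure ∝ 1/CL: fold-change = 1 / 2.417 = 0.414.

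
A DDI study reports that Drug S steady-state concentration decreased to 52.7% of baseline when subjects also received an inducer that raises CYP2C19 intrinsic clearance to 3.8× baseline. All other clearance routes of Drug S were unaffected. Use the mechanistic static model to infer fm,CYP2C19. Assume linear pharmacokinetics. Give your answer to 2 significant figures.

0.32

Let x = fm,CYP2C19. Because steady-state concentration ∝ 1/CL, relative clearance rose to 1/0.527 = 1.898.
Setting x·3.8 + (1 − x) = 1.898 and solving: x = (1.898 − 1)/(3.8 − 1) = 0.32.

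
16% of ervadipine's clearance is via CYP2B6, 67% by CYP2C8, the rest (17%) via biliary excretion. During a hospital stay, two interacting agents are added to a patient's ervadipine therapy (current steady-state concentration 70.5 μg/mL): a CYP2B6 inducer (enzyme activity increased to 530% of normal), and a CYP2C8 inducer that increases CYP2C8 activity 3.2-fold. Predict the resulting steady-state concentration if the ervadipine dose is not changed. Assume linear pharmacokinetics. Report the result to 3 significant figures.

The CYP2B6 pathway (16% of clearance) is boosted to 5.3× activity: 0.16 × 5.3 = 0.848.
The CYP2C8 pathway (67% of clearance) rises to 3.2× activity: 0.67 × 3.2 = 2.144.
The remaining 17% of clearance is unaffected.
CL_new/CL_old = 0.848 + 2.144 + 0.17 = 3.162.
Steady-state concentration ∝ 1/CL: new value = 70.5 / 3.162 = 22.3 μg/mL.

22.3 μg/mL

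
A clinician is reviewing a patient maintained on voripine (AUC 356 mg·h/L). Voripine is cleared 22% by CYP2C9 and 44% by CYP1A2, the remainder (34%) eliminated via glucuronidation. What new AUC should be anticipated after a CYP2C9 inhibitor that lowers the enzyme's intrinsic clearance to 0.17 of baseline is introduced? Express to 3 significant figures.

The CYP2C9 pathway (22% of clearance) is reduced to 0.17× activity: 0.22 × 0.17 = 0.0374.
CYP1A2 (44%) and the residual 34% are unaffected.
Relative clearance = 0.0374 + 0.44 + 0.34 = 0.8174.
New AUC = baseline ÷ relative clearance = 356 / 0.8174 = 436 mg·h/L.

436 mg·h/L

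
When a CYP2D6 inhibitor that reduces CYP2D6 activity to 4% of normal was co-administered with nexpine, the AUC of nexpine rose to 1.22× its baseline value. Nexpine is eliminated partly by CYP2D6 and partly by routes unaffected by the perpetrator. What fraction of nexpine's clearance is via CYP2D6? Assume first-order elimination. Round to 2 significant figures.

CL'/CL = 1 / 1.22 = 0.8197
0.04·fm + (1 − fm) = 0.8197
fm = (0.8197 − 1) / (0.04 − 1) = 0.19

0.19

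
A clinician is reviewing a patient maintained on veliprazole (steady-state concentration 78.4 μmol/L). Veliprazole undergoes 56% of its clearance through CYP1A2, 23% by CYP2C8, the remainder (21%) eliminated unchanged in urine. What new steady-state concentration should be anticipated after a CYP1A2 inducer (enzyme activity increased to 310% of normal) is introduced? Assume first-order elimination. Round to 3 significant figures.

The CYP1A2 pathway (56% of clearance) rises to 3.1× activity: 0.56 × 3.1 = 1.736.
CYP2C8 (23%) and the residual 21% are unaffected.
CL_new/CL_old = 1.736 + 0.23 + 0.21 = 2.176.
New steady-state concentration = baseline ÷ relative clearance = 78.4 / 2.176 = 36.0 μmol/L.

36.0 μmol/L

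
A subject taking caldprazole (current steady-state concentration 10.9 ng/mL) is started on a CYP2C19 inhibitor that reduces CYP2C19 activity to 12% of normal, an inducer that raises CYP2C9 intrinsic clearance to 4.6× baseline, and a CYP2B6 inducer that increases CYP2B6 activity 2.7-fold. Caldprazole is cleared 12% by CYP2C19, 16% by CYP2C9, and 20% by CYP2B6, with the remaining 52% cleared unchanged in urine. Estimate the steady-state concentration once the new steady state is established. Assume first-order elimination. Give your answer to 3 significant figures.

6.02 ng/mL

CYP2C19: 0.12 × 0.12 = 0.0144
CYP2C9: 0.16 × 4.6 = 0.736
CYP2B6: 0.2 × 2.7 = 0.54
Other: 0.52 (unchanged)
New clearance relative to baseline: 0.0144 + 0.736 + 0.54 + 0.52 = 1.8104.
New steady-state concentration = 10.9 / 1.8104 = 6.02 ng/mL (concentration scales inversely with clearance).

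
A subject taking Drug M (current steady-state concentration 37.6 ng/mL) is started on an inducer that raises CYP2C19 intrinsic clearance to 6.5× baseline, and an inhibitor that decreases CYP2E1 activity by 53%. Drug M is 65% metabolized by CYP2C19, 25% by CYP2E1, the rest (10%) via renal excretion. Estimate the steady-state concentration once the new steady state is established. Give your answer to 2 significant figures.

The CYP2C19 pathway (65% of clearance) increases to 6.5× activity: 0.65 × 6.5 = 4.225.
The CYP2E1 pathway (25% of clearance) drops to 0.47× activity: 0.25 × 0.47 = 0.1175.
The remaining 10% of clearance is unaffected.
CL_new/CL_old = 4.225 + 0.1175 + 0.1 = 4.4425.
Steady-state concentration ∝ 1/CL: new value = 37.6 / 4.4425 = 8.5 ng/mL.

8.5 ng/mL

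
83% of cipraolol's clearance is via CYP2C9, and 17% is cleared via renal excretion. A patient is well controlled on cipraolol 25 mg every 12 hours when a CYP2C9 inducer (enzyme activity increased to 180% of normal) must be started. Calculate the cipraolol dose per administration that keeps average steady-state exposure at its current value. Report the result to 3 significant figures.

41.6 mg

The CYP2C9 pathway (83% of clearance) rises to 1.8× activity: 0.83 × 1.8 = 1.494.
Non-CYP routes (17%) are unchanged.
Relative clearance = 1.494 + 0.17 = 1.664.
Exposure is unchanged when dose changes in proportion to clearance. New dose = 25 mg × 1.664 = 41.6 mg.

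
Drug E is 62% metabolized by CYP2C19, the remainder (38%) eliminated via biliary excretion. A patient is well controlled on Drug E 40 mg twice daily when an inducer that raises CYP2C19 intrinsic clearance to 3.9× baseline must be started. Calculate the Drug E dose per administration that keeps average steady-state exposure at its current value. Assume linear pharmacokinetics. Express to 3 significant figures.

CYP2C19: 0.62 × 3.9 = 2.418
Other: 0.38 (unchanged)
CL_new/CL_old = 2.418 + 0.38 = 2.798.
To maintain the same steady-state level, dose must scale with clearance: new dose = 40 × 2.798 = 112 mg.

112 mg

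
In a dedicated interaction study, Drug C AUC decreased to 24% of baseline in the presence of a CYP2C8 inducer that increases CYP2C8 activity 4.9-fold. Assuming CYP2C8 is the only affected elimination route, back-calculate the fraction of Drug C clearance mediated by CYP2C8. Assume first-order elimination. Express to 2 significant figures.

0.81

Call the CYP2C8 fraction fm. After the interaction, CL_new/CL_old = fm × 4.9 + (1 − fm).
AUC ratio = 1 / (new CL fraction), so new CL fraction = 1 / 0.240 = 4.167.
fm × 4.9 + 1 − fm = 4.167  ⇒  fm × (4.9 − 1) = 3.167  ⇒  fm = 0.81.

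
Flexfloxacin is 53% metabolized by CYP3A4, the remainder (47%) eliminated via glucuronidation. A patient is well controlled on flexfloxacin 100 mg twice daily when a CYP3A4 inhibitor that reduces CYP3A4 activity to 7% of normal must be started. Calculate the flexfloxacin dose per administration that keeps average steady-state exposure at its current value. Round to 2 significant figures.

CYP3A4: 0.53 × 0.07 = 0.0371
Other: 0.47 (unchanged)
Relative clearance = 0.0371 + 0.47 = 0.5071.
Css,avg = (dose rate)/CL, so holding Css fixed requires dose ∝ CL: 100 × 0.5071 = 51 mg.

51 mg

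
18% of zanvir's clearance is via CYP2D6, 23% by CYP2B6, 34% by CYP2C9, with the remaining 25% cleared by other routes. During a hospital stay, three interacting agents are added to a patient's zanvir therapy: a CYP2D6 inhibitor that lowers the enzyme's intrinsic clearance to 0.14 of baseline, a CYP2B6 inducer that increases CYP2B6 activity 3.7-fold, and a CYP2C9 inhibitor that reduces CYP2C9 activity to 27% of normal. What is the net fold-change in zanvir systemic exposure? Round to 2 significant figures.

0.82

The CYP2D6 pathway (18% of clearance) is reduced to 0.14× activity: 0.18 × 0.14 = 0.0252.
The CYP2B6 pathway (23% of clearance) is boosted to 3.7× activity: 0.23 × 3.7 = 0.851.
The CYP2C9 pathway (34% of clearance) is reduced to 0.27× activity: 0.34 × 0.27 = 0.0918.
The remaining 25% of clearance is unaffected.
New clearance relative to baseline: 0.0252 + 0.851 + 0.0918 + 0.25 = 1.218.
Net systemic exposure ratio = 1 / 1.218 = 0.82.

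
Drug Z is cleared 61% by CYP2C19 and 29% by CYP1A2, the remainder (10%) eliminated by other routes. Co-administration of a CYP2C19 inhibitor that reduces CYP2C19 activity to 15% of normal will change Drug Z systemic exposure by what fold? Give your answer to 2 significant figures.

2.1

The CYP2C19 pathway (61% of clearance) is reduced to 0.15× activity: 0.61 × 0.15 = 0.0915.
CYP1A2 (29%) and the residual 10% are unaffected.
New clearance relative to baseline: 0.0915 + 0.29 + 0.1 = 0.4815.
Systemic exposure is inversely proportional to clearance, so the fold-change is 1 / 0.4815 = 2.1.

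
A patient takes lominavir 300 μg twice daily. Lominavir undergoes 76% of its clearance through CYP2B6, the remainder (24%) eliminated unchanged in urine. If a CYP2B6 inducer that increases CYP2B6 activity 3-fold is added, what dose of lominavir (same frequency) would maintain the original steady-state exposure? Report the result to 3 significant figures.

The CYP2B6 pathway (76% of clearance) increases to 3× activity: 0.76 × 3 = 2.28.
Non-CYP routes (24%) are unchanged.
Relative clearance = 2.28 + 0.24 = 2.52.
Exposure is unchanged when dose changes in proportion to clearance. New dose = 300 μg × 2.52 = 756 μg.

756 μg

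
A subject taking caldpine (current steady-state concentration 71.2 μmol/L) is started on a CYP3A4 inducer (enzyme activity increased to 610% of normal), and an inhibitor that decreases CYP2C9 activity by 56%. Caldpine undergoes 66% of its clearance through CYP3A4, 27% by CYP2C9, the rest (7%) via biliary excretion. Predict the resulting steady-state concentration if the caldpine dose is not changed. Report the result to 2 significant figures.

17 μmol/L

CYP3A4: 0.66 × 6.1 = 4.026
CYP2C9: 0.27 × 0.44 = 0.1188
Other: 0.07 (unchanged)
Relative clearance = 4.026 + 0.1188 + 0.07 = 4.2148.
New steady-state concentration = 71.2 / 4.2148 = 17 μmol/L (concentration scales inversely with clearance).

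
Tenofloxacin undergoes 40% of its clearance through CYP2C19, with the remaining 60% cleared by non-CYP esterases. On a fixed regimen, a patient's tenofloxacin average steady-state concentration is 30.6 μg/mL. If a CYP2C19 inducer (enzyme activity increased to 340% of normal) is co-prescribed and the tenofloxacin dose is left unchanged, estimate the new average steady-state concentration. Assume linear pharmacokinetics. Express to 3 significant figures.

15.6 μg/mL

CYP2C19: 0.4 × 3.4 = 1.36
Other: 0.6 (unchanged)
CL_new/CL_old = 1.36 + 0.6 = 1.96.
New average steady-state concentration = baseline ÷ relative clearance = 30.6 / 1.96 = 15.6 μg/mL.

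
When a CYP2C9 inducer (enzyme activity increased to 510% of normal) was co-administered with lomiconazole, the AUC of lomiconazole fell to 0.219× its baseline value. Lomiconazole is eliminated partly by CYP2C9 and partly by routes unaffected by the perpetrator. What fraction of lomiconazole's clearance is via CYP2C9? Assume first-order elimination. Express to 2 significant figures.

0.87

Let fm be the CYP2C9 fraction. New clearance relative to baseline = fm × 5.1 + (1 − fm).
AUC ratio = 1 / (new CL fraction), so new CL fraction = 1 / 0.219 = 4.566.
fm × 5.1 + 1 − fm = 4.566  ⇒  fm × (5.1 − 1) = 3.566  ⇒  fm = 0.87.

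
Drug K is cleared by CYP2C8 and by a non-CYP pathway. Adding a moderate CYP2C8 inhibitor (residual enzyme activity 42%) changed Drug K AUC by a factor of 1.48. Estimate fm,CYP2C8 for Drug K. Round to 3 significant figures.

0.559

Let x = fm,CYP2C8. Because AUC ∝ 1/CL, relative clearance fell to 1/1.48 = 0.6757.
Only the CYP2C8 route changed, so 0.6757 = x·0.42 + (1 − x), giving x = 0.559.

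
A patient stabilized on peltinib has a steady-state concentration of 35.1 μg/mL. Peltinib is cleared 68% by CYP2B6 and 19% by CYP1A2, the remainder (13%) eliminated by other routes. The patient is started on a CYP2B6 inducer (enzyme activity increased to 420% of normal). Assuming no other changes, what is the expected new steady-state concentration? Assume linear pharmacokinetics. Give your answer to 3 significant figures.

The CYP2B6 pathway (68% of clearance) rises to 4.2× activity: 0.68 × 4.2 = 2.856.
CYP1A2 (19%) and the residual 13% are unaffected.
Relative clearance = 2.856 + 0.19 + 0.13 = 3.176.
Steady-state concentration ∝ 1/CL, so new value = 35.1 / 3.176 = 11.1 μg/mL.

11.1 μg/mL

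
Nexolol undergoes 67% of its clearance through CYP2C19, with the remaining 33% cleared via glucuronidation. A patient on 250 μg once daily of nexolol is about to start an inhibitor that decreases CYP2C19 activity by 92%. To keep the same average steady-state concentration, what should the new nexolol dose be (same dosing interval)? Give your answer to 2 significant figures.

CYP2C19: 0.67 × 0.08 = 0.0536
Other: 0.33 (unchanged)
Relative clearance = 0.0536 + 0.33 = 0.3836.
Exposure is unchanged when dose changes in proportion to clearance. New dose = 250 μg × 0.3836 = 96 μg.

96 μg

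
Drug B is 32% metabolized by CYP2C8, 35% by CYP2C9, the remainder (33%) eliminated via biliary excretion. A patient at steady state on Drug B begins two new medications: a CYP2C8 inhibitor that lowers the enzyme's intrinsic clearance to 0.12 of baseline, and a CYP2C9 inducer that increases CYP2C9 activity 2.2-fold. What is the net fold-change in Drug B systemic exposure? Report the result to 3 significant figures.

0.878

The CYP2C8 pathway (32% of clearance) drops to 0.12× activity: 0.32 × 0.12 = 0.0384.
The CYP2C9 pathway (35% of clearance) increases to 2.2× activity: 0.35 × 2.2 = 0.77.
Non-CYP routes (33%) are unchanged.
CL_new/CL_old = 0.0384 + 0.77 + 0.33 = 1.1384.
Because systemic exposure varies inversely with clearance, the combined effect is 1 / 1.1384 = 0.878.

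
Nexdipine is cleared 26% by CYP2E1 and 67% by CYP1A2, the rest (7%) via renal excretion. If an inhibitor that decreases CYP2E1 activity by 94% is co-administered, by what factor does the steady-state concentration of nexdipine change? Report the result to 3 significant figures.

The CYP2E1 pathway (26% of clearance) is reduced to 0.06× activity: 0.26 × 0.06 = 0.0156.
CYP1A2 (67%) and the residual 7% are unaffected.
Relative clearance = 0.0156 + 0.67 + 0.07 = 0.7556.
Steady-state concentration ratio = CL_old/CL_new = 1 / 0.7556 = 1.32.

1.32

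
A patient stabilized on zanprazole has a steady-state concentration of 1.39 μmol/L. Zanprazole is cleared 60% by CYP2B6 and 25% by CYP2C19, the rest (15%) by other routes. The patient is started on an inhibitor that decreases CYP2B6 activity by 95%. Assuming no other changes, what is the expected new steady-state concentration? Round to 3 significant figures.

3.23 μmol/L

The CYP2B6 pathway (60% of clearance) falls to 0.05× activity: 0.6 × 0.05 = 0.03.
CYP2C19 (25%) and the residual 15% are unaffected.
New clearance relative to baseline: 0.03 + 0.25 + 0.15 = 0.43.
With dosing unchanged, steady-state concentration scales as 1/CL: 1.39 / 0.43 = 3.23 μmol/L.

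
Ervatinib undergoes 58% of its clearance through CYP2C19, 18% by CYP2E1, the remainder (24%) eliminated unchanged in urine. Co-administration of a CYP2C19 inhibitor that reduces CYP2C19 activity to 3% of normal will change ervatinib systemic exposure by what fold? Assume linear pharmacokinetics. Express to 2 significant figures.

The CYP2C19 pathway (58% of clearance) falls to 0.03× activity: 0.58 × 0.03 = 0.0174.
CYP2E1 (18%) and the residual 24% are unaffected.
CL_new/CL_old = 0.0174 + 0.18 + 0.24 = 0.4374.
Systemic exposure is inversely proportional to clearance, so the fold-change is 1 / 0.4374 = 2.3.

2.3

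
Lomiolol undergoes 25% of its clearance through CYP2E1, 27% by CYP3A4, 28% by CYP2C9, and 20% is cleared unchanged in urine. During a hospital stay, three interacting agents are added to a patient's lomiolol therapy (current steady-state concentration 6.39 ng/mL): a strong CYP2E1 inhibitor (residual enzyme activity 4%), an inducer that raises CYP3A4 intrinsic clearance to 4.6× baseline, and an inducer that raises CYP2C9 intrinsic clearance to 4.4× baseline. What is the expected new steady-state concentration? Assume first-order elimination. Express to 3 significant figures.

2.38 ng/mL

The CYP2E1 pathway (25% of clearance) drops to 0.04× activity: 0.25 × 0.04 = 0.01.
The CYP3A4 pathway (27% of clearance) increases to 4.6× activity: 0.27 × 4.6 = 1.242.
The CYP2C9 pathway (28% of clearance) rises to 4.4× activity: 0.28 × 4.4 = 1.232.
The remaining 20% of clearance is unaffected.
Relative clearance = 0.01 + 1.242 + 1.232 + 0.2 = 2.684.
Dividing the baseline by the relative clearance: 6.39 / 2.684 = 2.38 ng/mL.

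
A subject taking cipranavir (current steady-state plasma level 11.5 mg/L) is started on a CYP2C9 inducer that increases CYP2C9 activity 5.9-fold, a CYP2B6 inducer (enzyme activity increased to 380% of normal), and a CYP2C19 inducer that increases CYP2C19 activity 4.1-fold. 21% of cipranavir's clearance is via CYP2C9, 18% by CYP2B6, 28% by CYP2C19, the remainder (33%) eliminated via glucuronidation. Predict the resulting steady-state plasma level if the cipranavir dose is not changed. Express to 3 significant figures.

CYP2C9: 0.21 × 5.9 = 1.239
CYP2B6: 0.18 × 3.8 = 0.684
CYP2C19: 0.28 × 4.1 = 1.148
Other: 0.33 (unchanged)
CL_new/CL_old = 1.239 + 0.684 + 1.148 + 0.33 = 3.401.
New steady-state plasma level = 11.5 / 3.401 = 3.38 mg/L (concentration scales inversely with clearance).

3.38 mg/L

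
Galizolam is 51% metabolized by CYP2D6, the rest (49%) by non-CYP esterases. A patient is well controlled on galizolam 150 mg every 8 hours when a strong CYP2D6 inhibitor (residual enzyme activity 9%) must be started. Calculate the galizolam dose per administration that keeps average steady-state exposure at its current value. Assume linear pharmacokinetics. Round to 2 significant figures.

CYP2D6: 0.51 × 0.09 = 0.0459
Other: 0.49 (unchanged)
New clearance relative to baseline: 0.0459 + 0.49 = 0.5359.
To maintain the same steady-state level, dose must scale with clearance: new dose = 150 × 0.5359 = 80 mg.

80 mg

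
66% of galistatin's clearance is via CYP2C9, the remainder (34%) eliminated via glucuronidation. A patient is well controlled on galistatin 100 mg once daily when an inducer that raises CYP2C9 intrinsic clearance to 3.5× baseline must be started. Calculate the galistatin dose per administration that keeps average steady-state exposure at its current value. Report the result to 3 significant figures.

The CYP2C9 pathway (66% of clearance) rises to 3.5× activity: 0.66 × 3.5 = 2.31.
Non-CYP routes (34%) are unchanged.
CL_new/CL_old = 2.31 + 0.34 = 2.65.
Exposure is unchanged when dose changes in proportion to clearance. New dose = 100 mg × 2.65 = 265 mg.

265 mg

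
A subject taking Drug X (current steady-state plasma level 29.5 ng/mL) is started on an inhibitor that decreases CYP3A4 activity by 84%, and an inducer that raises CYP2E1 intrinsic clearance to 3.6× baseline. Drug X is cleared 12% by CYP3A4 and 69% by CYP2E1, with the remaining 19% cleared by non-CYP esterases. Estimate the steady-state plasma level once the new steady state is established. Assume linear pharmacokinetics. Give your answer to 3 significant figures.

11.0 ng/mL

CYP3A4: 0.12 × 0.16 = 0.0192
CYP2E1: 0.69 × 3.6 = 2.484
Other: 0.19 (unchanged)
CL_new/CL_old = 0.0192 + 2.484 + 0.19 = 2.6932.
Steady-state plasma level ∝ 1/CL: new value = 29.5 / 2.6932 = 11.0 ng/mL.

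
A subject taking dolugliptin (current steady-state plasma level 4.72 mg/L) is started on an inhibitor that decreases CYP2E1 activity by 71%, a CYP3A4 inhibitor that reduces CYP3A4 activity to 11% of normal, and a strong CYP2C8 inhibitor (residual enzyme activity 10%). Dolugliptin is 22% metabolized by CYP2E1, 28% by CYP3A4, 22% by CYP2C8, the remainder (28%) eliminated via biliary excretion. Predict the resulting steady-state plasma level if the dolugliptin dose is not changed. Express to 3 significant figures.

11.9 mg/L

The CYP2E1 pathway (22% of clearance) falls to 0.29× activity: 0.22 × 0.29 = 0.0638.
The CYP3A4 pathway (28% of clearance) falls to 0.11× activity: 0.28 × 0.11 = 0.0308.
The CYP2C8 pathway (22% of clearance) is reduced to 0.1× activity: 0.22 × 0.1 = 0.022.
The remaining 28% of clearance is unaffected.
Relative clearance = 0.0638 + 0.0308 + 0.022 + 0.28 = 0.3966.
Dividing the baseline by the relative clearance: 4.72 / 0.3966 = 11.9 mg/L.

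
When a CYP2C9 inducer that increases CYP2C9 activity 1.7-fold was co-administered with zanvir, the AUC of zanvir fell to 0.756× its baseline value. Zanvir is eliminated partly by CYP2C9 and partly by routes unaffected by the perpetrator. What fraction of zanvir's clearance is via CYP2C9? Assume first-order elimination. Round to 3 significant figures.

0.461

CL'/CL = 1 / 0.756 = 1.323
1.7·fm + (1 − fm) = 1.323
fm = (1.323 − 1) / (1.7 − 1) = 0.461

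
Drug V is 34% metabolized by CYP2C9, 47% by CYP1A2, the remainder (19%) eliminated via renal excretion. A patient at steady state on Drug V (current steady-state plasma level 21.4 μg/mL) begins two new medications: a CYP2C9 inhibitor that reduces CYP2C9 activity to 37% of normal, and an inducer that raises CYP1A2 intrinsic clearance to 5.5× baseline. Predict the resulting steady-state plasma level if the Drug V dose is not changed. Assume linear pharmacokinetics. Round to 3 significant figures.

CYP2C9: 0.34 × 0.37 = 0.1258
CYP1A2: 0.47 × 5.5 = 2.585
Other: 0.19 (unchanged)
New clearance relative to baseline: 0.1258 + 2.585 + 0.19 = 2.9008.
Dividing the baseline by the relative clearance: 21.4 / 2.9008 = 7.38 μg/mL.

7.38 μg/mL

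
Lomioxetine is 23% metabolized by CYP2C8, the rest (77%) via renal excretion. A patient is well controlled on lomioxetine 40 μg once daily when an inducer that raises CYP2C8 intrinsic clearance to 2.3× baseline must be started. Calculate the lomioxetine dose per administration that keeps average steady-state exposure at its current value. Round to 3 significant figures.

CYP2C8: 0.23 × 2.3 = 0.529
Other: 0.77 (unchanged)
CL_new/CL_old = 0.529 + 0.77 = 1.299.
To maintain the same steady-state level, dose must scale with clearance: new dose = 40 × 1.299 = 52.0 μg.

52.0 μg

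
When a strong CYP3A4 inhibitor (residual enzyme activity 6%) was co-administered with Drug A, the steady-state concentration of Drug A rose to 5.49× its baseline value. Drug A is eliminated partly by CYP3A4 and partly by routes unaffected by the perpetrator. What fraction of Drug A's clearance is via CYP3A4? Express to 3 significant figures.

0.870

CL'/CL = 1 / 5.49 = 0.1821
0.06·fm + (1 − fm) = 0.1821
fm = (0.1821 − 1) / (0.06 − 1) = 0.870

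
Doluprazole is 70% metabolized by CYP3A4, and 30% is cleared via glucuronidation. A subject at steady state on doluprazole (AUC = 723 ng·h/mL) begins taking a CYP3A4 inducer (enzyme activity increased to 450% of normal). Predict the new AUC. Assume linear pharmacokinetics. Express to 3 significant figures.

210 ng·h/mL

The CYP3A4 pathway (70% of clearance) rises to 4.5× activity: 0.7 × 4.5 = 3.15.
Non-CYP routes (30%) are unchanged.
New clearance relative to baseline: 3.15 + 0.3 = 3.45.
New AUC = baseline ÷ relative clearance = 723 / 3.45 = 210 ng·h/mL.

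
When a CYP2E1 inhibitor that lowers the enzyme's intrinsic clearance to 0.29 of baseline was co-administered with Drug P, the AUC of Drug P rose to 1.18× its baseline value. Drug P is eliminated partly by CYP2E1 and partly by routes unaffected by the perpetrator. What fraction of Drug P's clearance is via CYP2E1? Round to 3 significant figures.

0.215

Write x for the fraction cleared via CYP2E1. The observed AUC change means clearance fell to 1/1.18 = 0.8475 of baseline.
Setting x·0.29 + (1 − x) = 0.8475 and solving: x = (0.8475 − 1)/(0.29 − 1) = 0.215.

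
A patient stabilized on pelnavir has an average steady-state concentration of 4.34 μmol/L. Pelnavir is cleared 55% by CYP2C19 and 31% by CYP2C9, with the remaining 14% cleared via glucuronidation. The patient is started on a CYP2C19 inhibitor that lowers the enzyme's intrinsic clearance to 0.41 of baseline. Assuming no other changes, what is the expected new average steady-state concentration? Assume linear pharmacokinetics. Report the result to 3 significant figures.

6.42 μmol/L

CYP2C19: 0.55 × 0.41 = 0.2255
CYP2C9: 0.31 (unchanged)
Other: 0.14 (unchanged)
CL_new/CL_old = 0.2255 + 0.31 + 0.14 = 0.6755.
With dosing unchanged, average steady-state concentration scales as 1/CL: 4.34 / 0.6755 = 6.42 μmol/L.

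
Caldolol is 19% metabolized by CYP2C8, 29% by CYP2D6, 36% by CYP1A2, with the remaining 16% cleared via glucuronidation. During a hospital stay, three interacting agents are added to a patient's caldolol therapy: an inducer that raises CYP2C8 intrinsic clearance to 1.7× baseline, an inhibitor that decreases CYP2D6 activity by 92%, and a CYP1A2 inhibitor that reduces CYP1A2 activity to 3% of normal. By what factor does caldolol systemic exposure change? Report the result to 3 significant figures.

CYP2C8: 0.19 × 1.7 = 0.323
CYP2D6: 0.29 × 0.08 = 0.0232
CYP1A2: 0.36 × 0.03 = 0.0108
Other: 0.16 (unchanged)
New clearance relative to baseline: 0.323 + 0.0232 + 0.0108 + 0.16 = 0.517.
Net systemic exposure ratio = 1 / 0.517 = 1.93.

1.93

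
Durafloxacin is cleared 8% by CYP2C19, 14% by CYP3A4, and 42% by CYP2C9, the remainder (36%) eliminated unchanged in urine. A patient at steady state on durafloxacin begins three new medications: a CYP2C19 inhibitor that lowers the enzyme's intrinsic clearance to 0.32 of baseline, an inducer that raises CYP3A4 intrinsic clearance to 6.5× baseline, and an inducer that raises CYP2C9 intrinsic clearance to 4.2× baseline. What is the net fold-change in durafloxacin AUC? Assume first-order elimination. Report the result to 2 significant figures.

0.33

The CYP2C19 pathway (8% of clearance) drops to 0.32× activity: 0.08 × 0.32 = 0.0256.
The CYP3A4 pathway (14% of clearance) rises to 6.5× activity: 0.14 × 6.5 = 0.91.
The CYP2C9 pathway (42% of clearance) rises to 4.2× activity: 0.42 × 4.2 = 1.764.
The remaining 36% of clearance is unaffected.
Relative clearance = 0.0256 + 0.91 + 1.764 + 0.36 = 3.0596.
Because AUC varies inversely with clearance, the combined effect is 1 / 3.0596 = 0.33.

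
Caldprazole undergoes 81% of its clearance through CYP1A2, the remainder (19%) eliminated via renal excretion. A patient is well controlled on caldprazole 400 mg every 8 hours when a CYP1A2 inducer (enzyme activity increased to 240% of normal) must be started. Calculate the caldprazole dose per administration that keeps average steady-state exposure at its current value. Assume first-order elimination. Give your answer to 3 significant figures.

854 mg

The CYP1A2 pathway (81% of clearance) rises to 2.4× activity: 0.81 × 2.4 = 1.944.
The remaining 19% of clearance is unaffected.
CL_new/CL_old = 1.944 + 0.19 = 2.134.
Css,avg = (dose rate)/CL, so holding Css fixed requires dose ∝ CL: 400 × 2.134 = 854 mg.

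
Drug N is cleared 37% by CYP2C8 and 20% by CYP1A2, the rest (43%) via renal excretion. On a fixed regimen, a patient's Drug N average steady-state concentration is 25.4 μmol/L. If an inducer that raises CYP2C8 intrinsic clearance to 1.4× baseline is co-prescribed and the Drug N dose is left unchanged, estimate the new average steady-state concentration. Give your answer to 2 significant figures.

The CYP2C8 pathway (37% of clearance) is boosted to 1.4× activity: 0.37 × 1.4 = 0.518.
CYP1A2 (20%) and the residual 43% are unaffected.
Relative clearance = 0.518 + 0.2 + 0.43 = 1.148.
With dosing unchanged, average steady-state concentration scales as 1/CL: 25.4 / 1.148 = 22 μmol/L.

22 μmol/L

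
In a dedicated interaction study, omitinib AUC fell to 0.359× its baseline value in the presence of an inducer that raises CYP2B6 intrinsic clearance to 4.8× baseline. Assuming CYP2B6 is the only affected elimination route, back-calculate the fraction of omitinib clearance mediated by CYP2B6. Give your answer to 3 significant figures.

Write x for the fraction cleared via CYP2B6. The observed AUC change means clearance rose to 1/0.359 = 2.786 of baseline.
Only the CYP2B6 route changed, so 2.786 = x·4.8 + (1 − x), giving x = 0.470.

0.470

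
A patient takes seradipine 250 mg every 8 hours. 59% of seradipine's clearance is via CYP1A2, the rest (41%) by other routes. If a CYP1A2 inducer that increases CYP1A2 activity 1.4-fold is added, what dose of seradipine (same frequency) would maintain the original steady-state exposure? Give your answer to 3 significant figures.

309 mg

CYP1A2: 0.59 × 1.4 = 0.826
Other: 0.41 (unchanged)
CL_new/CL_old = 0.826 + 0.41 = 1.236.
Exposure is unchanged when dose changes in proportion to clearance. New dose = 250 mg × 1.236 = 309 mg.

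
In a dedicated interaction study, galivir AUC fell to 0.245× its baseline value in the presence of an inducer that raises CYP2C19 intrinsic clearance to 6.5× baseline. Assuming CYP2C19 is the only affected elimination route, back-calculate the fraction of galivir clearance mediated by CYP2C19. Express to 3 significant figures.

0.560

Write x for the fraction cleared via CYP2C19. The observed AUC change means clearance rose to 1/0.245 = 4.082 of baseline.
Setting x·6.5 + (1 − x) = 4.082 and solving: x = (4.082 − 1)/(6.5 − 1) = 0.560.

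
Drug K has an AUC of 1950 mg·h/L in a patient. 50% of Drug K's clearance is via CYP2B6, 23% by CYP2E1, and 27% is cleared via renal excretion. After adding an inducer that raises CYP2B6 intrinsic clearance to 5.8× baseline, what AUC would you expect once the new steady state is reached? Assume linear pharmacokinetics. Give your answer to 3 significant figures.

574 mg·h/L

The CYP2B6 pathway (50% of clearance) is boosted to 5.8× activity: 0.5 × 5.8 = 2.9.
CYP2E1 (23%) and the residual 27% are unaffected.
CL_new/CL_old = 2.9 + 0.23 + 0.27 = 3.4.
New AUC = baseline ÷ relative clearance = 1950 / 3.4 = 574 mg·h/L.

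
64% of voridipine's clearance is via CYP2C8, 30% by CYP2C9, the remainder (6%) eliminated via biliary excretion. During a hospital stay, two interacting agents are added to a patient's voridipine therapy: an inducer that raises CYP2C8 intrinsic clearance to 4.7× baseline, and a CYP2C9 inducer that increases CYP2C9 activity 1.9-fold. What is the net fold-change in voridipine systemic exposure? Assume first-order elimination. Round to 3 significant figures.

0.275

CYP2C8: 0.64 × 4.7 = 3.008
CYP2C9: 0.3 × 1.9 = 0.57
Other: 0.06 (unchanged)
CL_new/CL_old = 3.008 + 0.57 + 0.06 = 3.638.
Net systemic exposure ratio = 1 / 3.638 = 0.275.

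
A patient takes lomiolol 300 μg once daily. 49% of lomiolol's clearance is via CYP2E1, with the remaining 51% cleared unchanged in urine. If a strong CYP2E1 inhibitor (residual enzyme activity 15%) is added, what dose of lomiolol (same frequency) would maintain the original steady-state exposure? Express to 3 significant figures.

CYP2E1: 0.49 × 0.15 = 0.0735
Other: 0.51 (unchanged)
Relative clearance = 0.0735 + 0.51 = 0.5835.
To maintain the same steady-state level, dose must scale with clearance: new dose = 300 × 0.5835 = 175 μg.

175 μg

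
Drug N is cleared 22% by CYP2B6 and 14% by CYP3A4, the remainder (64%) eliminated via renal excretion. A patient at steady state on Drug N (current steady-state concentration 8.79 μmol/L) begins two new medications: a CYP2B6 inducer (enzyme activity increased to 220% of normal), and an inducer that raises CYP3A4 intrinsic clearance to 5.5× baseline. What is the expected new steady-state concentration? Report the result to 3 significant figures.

The CYP2B6 pathway (22% of clearance) is boosted to 2.2× activity: 0.22 × 2.2 = 0.484.
The CYP3A4 pathway (14% of clearance) increases to 5.5× activity: 0.14 × 5.5 = 0.77.
The remaining 64% of clearance is unaffected.
Relative clearance = 0.484 + 0.77 + 0.64 = 1.894.
New steady-state concentration = 8.79 / 1.894 = 4.64 μmol/L (concentration scales inversely with clearance).

4.64 μmol/L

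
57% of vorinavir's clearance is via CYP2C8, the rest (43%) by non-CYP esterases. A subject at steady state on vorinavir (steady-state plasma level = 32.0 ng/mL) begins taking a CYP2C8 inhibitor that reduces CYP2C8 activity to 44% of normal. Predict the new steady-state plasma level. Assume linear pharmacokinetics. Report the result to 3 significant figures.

CYP2C8: 0.57 × 0.44 = 0.2508
Other: 0.43 (unchanged)
New clearance relative to baseline: 0.2508 + 0.43 = 0.6808.
New steady-state plasma level = baseline ÷ relative clearance = 32.0 / 0.6808 = 47.0 ng/mL.

47.0 ng/mL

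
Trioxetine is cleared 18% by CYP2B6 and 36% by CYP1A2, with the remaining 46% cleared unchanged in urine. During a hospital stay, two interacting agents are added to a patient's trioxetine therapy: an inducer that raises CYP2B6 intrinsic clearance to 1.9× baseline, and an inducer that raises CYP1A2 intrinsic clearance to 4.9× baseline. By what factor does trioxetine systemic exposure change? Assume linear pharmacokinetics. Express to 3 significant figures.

0.390

The CYP2B6 pathway (18% of clearance) increases to 1.9× activity: 0.18 × 1.9 = 0.342.
The CYP1A2 pathway (36% of clearance) is boosted to 4.9× activity: 0.36 × 4.9 = 1.764.
Non-CYP routes (46%) are unchanged.
Relative clearance = 0.342 + 1.764 + 0.46 = 2.566.
Systemic exposure ∝ 1/CL: fold-change = 1 / 2.566 = 0.390.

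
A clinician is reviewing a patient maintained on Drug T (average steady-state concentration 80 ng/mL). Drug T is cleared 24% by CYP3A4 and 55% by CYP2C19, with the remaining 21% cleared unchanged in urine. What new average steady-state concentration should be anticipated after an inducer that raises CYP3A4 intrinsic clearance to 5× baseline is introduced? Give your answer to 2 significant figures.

41 ng/mL

CYP3A4: 0.24 × 5 = 1.2
CYP2C19: 0.55 (unchanged)
Other: 0.21 (unchanged)
CL_new/CL_old = 1.2 + 0.55 + 0.21 = 1.96.
With dosing unchanged, average steady-state concentration scales as 1/CL: 80 / 1.96 = 41 ng/mL.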